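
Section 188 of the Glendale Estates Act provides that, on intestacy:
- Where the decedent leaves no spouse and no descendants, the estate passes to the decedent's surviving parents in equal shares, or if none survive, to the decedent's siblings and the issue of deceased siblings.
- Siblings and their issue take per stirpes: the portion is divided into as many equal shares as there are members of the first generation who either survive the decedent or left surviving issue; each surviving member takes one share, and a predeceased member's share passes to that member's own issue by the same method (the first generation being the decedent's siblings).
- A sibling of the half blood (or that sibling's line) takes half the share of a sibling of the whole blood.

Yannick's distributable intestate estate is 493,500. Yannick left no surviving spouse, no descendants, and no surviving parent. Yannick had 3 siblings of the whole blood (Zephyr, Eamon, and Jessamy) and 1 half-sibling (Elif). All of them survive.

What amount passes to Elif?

The entire 493,500 passes to the siblings and their issue.
Counting each half-blood sibling's line as half a unit, there are 7/2 units in 493,500, so one unit is 141,000. Whole-blood lines (Zephyr, Eamon, and Jessamy) take 141,000 each; half-blood lines (Elif) take 70,500 each.

Elif receives 70,500.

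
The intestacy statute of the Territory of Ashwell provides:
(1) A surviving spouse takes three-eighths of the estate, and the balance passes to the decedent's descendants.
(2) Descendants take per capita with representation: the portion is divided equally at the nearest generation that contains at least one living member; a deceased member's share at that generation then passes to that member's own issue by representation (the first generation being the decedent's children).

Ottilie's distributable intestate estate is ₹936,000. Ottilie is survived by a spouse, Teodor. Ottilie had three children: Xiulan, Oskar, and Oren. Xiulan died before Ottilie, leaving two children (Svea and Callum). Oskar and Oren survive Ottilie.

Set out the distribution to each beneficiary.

Teodor: ₹351,000; Svea: ₹97,500; Callum: ₹97,500; Oskar: ₹195,000; Oren: ₹195,000

Teodor takes three-eighths of ₹936,000 = ₹351,000. The remaining ₹585,000 passes to the descendants.
The descendants' portion (₹585,000) is divided into 3 shares of ₹195,000: Oskar and Oren each take ₹195,000; Xiulan's ₹195,000 share passes to Xiulan's issue.
Xiulan's share (₹195,000) is divided into 2 shares of ₹97,500: Svea and Callum each take ₹97,500.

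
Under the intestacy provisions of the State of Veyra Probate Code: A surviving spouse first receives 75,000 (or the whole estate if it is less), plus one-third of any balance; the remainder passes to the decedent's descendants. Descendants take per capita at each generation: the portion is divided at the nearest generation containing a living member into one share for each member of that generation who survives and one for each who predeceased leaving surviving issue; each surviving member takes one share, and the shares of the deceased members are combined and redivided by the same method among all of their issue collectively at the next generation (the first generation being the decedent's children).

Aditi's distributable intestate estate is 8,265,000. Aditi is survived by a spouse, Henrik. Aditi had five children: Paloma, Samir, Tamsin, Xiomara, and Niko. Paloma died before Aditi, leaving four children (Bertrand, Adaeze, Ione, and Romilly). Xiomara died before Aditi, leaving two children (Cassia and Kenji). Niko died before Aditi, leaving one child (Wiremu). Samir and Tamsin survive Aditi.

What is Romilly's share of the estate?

Romilly receives 468,000.

Henrik first takes 75,000, leaving a balance of 8,190,000. Henrik then takes one-third of the balance (2,730,000), for a total of 2,805,000. The remaining 5,460,000 passes to the descendants.
The descendants' portion (5,460,000) is divided at the children's generation into 5 shares of 1,092,000. Samir and Tamsin each take 1,092,000. The 3 shares of the deceased (Paloma, Xiomara, and Niko) are combined into a pool of 3,276,000.
That pool (3,276,000) is divided at the grandchildren's generation equally among Bertrand, Adaeze, Ione, Romilly, Cassia, Kenji, and Wiremu: 468,000 each.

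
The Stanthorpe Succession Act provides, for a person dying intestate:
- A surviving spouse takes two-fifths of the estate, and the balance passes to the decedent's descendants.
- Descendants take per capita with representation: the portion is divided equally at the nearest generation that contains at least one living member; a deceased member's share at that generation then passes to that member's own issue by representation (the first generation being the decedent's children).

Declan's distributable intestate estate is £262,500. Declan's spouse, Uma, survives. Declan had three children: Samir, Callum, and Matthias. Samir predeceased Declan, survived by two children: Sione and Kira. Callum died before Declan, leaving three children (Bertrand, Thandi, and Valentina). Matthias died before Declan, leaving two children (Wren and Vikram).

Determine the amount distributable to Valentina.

Uma takes two-fifths of £262,500 = £105,000. The remaining £157,500 passes to the descendants.
No child survives, so the initial division is made at the grandchildren's generation.
The descendants' portion (£157,500) is divided into 7 shares of £22,500: Sione, Kira, Bertrand, Thandi, Valentina, Wren, and Vikram each take £22,500.

Valentina receives £22,500.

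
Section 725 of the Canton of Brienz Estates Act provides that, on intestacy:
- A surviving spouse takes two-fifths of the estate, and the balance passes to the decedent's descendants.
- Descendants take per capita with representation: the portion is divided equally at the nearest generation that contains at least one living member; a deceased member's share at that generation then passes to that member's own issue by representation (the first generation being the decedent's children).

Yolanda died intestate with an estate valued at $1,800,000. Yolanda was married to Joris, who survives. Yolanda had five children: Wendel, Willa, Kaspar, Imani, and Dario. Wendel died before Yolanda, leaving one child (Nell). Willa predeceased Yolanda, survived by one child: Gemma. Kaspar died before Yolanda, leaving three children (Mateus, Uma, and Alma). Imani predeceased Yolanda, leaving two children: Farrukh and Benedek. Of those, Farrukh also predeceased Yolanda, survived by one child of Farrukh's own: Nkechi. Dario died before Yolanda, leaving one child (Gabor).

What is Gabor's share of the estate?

Gabor receives $135,000.

Joris takes two-fifths of $1,800,000 = $720,000. The remaining $1,080,000 passes to the descendants.
No child survives, so the initial division is made at the grandchildren's generation.
The descendants' portion ($1,080,000) is divided into 8 shares of $135,000: Nell, Gemma, Mateus, Uma, Alma, Benedek, and Gabor each take $135,000; Farrukh's $135,000 share passes to Farrukh's issue.
Farrukh's share ($135,000) passes entirely to Nkechi.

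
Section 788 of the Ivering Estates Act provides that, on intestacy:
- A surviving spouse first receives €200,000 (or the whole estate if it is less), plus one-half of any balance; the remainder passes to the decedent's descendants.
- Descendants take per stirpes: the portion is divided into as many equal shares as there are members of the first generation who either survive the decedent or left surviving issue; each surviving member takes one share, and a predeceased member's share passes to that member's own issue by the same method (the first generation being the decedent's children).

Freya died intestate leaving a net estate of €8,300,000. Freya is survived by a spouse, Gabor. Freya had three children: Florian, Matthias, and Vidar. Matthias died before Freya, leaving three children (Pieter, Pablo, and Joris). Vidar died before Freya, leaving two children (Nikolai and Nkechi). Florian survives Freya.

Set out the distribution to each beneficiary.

Gabor first takes €200,000, leaving a balance of €8,100,000. Gabor then takes one-half of the balance (€4,050,000), for a total of €4,250,000. The remaining €4,050,000 passes to the descendants.
The descendants' portion (€4,050,000) is divided into 3 shares of €1,350,000: Florian takes €1,350,000; Matthias's €1,350,000 share passes to Matthias's issue; Vidar's €1,350,000 share passes to Vidar's issue.
Matthias's share (€1,350,000) is divided into 3 shares of €450,000: Pieter, Pablo, and Joris each take €450,000.
Vidar's share (€1,350,000) is divided into 2 shares of €675,000: Nikolai and Nkechi each take €675,000.

Gabor: €4,250,000; Florian: €1,350,000; Pieter: €450,000; Pablo: €450,000; Joris: €450,000; Nikolai: €675,000; Nkechi: €675,000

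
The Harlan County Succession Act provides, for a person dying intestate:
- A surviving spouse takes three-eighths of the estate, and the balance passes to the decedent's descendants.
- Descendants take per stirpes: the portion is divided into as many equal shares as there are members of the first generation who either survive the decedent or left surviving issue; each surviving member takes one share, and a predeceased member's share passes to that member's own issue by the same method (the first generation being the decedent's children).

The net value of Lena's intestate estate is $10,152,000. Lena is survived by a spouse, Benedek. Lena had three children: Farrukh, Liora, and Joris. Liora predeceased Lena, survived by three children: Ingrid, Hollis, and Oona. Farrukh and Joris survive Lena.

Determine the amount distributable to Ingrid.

Benedek takes three-eighths of $10,152,000 = $3,807,000. The remaining $6,345,000 passes to the descendants.
The descendants' portion ($6,345,000) is divided into 3 shares of $2,115,000: Farrukh and Joris each take $2,115,000; Liora's $2,115,000 share passes to Liora's issue.
Liora's share ($2,115,000) is divided into 3 shares of $705,000: Ingrid, Hollis, and Oona each take $705,000.

Ingrid receives $705,000.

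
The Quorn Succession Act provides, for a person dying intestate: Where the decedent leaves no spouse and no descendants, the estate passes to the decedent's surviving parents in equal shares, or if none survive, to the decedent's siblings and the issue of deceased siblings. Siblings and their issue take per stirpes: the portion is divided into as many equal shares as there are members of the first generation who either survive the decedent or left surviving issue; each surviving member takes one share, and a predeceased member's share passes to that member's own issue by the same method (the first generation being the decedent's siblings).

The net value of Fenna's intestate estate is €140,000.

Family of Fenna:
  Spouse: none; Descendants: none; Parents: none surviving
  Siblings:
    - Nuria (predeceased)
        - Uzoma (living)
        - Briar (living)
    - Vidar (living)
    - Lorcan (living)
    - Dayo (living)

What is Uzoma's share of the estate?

The entire €140,000 passes to the siblings and their issue.
That amount (€140,000) is divided into 4 shares of €35,000: Vidar, Lorcan, and Dayo each take €35,000; Nuria's €35,000 share passes to Nuria's issue.
Nuria's share (€35,000) is divided into 2 shares of €17,500: Uzoma and Briar each take €17,500.

Uzoma receives €17,500.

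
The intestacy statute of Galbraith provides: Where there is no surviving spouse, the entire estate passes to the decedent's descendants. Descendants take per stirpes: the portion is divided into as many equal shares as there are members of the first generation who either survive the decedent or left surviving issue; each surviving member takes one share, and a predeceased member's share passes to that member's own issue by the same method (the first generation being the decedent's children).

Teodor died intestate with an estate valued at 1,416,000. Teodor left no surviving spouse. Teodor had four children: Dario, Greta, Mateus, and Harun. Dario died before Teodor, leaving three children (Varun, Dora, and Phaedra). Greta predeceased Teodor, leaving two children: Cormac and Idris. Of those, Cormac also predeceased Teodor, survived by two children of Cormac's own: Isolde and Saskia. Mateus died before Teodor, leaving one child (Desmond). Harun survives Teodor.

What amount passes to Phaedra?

Phaedra receives 118,000.

The entire 1,416,000 passes to the descendants.
That amount (1,416,000) is divided into 4 shares of 354,000: Harun takes 354,000; Dario's 354,000 share passes to Dario's issue; Greta's 354,000 share passes to Greta's issue; Mateus's 354,000 share passes to Mateus's issue.
Dario's share (354,000) is divided into 3 shares of 118,000: Varun, Dora, and Phaedra each take 118,000.
Greta's share (354,000) is divided into 2 shares of 177,000: Idris takes 177,000; Cormac's 177,000 share passes to Cormac's issue.
Cormac's share (177,000) is divided into 2 shares of 88,500: Isolde and Saskia each take 88,500.
Mateus's share (354,000) passes entirely to Desmond.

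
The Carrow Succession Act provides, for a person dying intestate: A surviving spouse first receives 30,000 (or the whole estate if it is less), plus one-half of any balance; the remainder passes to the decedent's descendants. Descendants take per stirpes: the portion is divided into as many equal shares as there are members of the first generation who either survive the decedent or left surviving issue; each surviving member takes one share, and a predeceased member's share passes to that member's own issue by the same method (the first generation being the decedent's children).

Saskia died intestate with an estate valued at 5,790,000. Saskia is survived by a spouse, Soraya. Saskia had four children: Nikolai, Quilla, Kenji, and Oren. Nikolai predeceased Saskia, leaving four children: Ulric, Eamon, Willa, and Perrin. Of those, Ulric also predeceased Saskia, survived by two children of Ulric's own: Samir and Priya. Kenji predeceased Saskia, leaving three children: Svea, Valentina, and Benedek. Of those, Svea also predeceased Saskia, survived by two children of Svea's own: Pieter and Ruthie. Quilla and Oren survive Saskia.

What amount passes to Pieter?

Pieter receives 120,000.

Soraya first takes 30,000, leaving a balance of 5,760,000. Soraya then takes one-half of the balance (2,880,000), for a total of 2,910,000. The remaining 2,880,000 passes to the descendants.
The descendants' portion (2,880,000) is divided into 4 shares of 720,000: Quilla and Oren each take 720,000; Nikolai's 720,000 share passes to Nikolai's issue; Kenji's 720,000 share passes to Kenji's issue.
Nikolai's share (720,000) is divided into 4 shares of 180,000: Eamon, Willa, and Perrin each take 180,000; Ulric's 180,000 share passes to Ulric's issue.
Ulric's share (180,000) is divided into 2 shares of 90,000: Samir and Priya each take 90,000.
Kenji's share (720,000) is divided into 3 shares of 240,000: Valentina and Benedek each take 240,000; Svea's 240,000 share passes to Svea's issue.
Svea's share (240,000) is divided into 2 shares of 120,000: Pieter and Ruthie each take 120,000.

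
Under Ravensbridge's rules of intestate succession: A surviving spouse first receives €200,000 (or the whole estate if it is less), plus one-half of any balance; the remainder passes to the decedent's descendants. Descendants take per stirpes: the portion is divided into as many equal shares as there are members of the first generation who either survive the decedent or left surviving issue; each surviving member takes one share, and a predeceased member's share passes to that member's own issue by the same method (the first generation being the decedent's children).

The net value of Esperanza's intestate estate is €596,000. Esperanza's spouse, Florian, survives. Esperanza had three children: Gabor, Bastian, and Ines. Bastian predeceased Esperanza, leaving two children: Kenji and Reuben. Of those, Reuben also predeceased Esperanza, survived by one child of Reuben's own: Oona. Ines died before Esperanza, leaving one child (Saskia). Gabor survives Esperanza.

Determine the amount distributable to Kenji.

Kenji receives €33,000.

Florian first takes €200,000, leaving a balance of €396,000. Florian then takes one-half of the balance (€198,000), for a total of €398,000. The remaining €198,000 passes to the descendants.
The descendants' portion (€198,000) is divided into 3 shares of €66,000: Gabor takes €66,000; Bastian's €66,000 share passes to Bastian's issue; Ines's €66,000 share passes to Ines's issue.
Bastian's share (€66,000) is divided into 2 shares of €33,000: Kenji takes €33,000; Reuben's €33,000 share passes to Reuben's issue.
Reuben's share (€33,000) passes entirely to Oona.
Ines's share (€66,000) passes entirely to Saskia.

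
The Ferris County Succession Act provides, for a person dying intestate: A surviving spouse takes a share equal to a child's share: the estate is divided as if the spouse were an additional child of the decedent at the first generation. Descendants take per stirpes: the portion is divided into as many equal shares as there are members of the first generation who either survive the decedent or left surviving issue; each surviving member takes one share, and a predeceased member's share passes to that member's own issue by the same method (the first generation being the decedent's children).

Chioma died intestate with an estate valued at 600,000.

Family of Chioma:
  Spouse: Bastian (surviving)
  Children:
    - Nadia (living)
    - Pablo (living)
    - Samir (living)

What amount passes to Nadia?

The spouse counts as an additional share at the children's level, so there are 4 primary shares of 150,000. Bastian takes one such share (150,000).
The children's combined portion (450,000) is divided into 3 shares of 150,000: Nadia, Pablo, and Samir each take 150,000.

Nadia receives 150,000.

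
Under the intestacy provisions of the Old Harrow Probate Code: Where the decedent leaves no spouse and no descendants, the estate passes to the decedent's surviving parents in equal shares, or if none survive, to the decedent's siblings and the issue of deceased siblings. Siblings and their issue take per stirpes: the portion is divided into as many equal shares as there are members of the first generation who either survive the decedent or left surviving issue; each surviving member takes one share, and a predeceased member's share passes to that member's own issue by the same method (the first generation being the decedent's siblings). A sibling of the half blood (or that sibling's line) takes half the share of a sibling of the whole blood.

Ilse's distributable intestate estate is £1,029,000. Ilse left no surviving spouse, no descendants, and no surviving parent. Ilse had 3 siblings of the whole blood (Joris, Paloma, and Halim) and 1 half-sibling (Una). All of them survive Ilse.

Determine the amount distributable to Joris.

Joris receives £294,000.

The entire £1,029,000 passes to the siblings and their issue.
Counting each half-blood sibling's line as half a unit, there are 7/2 units in £1,029,000, so one unit is £294,000. Whole-blood lines (Joris, Paloma, and Halim) take £294,000 each; half-blood lines (Una) take £147,000 each.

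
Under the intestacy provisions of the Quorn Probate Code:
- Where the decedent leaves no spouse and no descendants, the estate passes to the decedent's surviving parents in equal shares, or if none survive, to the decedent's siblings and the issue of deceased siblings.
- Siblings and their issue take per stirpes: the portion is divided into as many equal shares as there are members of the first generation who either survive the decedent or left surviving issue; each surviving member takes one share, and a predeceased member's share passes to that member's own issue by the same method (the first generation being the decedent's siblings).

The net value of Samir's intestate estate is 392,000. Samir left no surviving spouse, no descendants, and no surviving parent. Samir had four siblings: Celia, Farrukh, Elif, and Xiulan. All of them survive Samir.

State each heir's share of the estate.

Celia: 98,000; Farrukh: 98,000; Elif: 98,000; Xiulan: 98,000

The entire 392,000 passes to the siblings and their issue.
That amount (392,000) is divided into 4 shares of 98,000: Celia, Farrukh, Elif, and Xiulan each take 98,000.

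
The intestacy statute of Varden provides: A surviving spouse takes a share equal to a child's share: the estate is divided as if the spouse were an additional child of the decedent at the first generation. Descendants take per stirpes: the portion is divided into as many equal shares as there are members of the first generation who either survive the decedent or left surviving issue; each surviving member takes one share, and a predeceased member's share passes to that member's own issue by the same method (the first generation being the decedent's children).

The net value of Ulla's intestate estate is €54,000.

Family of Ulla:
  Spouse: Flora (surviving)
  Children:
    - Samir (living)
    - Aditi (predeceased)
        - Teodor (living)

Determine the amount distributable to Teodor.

Teodor receives €18,000.

The spouse counts as an additional share at the children's level, so there are 3 primary shares of €18,000. Flora takes one such share (€18,000).
The children's combined portion (€36,000) is divided into 2 shares of €18,000: Samir takes €18,000; Aditi's €18,000 share passes to Aditi's issue.
Aditi's share (€18,000) passes entirely to Teodor.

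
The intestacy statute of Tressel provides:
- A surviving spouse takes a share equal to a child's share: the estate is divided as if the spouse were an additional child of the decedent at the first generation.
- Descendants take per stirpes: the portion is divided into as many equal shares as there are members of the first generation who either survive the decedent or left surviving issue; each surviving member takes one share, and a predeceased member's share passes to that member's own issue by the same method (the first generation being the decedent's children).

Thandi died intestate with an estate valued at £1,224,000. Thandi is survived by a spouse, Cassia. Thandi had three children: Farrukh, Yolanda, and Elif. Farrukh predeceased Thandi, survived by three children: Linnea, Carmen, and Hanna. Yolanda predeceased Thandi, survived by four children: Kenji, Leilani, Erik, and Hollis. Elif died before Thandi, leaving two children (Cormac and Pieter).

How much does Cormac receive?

The spouse counts as an additional share at the children's level, so there are 4 primary shares of £306,000. Cassia takes one such share (£306,000).
The children's combined portion (£918,000) is divided into 3 shares of £306,000: Farrukh's £306,000 share passes to Farrukh's issue; Yolanda's £306,000 share passes to Yolanda's issue; Elif's £306,000 share passes to Elif's issue.
Farrukh's share (£306,000) is divided into 3 shares of £102,000: Linnea, Carmen, and Hanna each take £102,000.
Yolanda's share (£306,000) is divided into 4 shares of £76,500: Kenji, Leilani, Erik, and Hollis each take £76,500.
Elif's share (£306,000) is divided into 2 shares of £153,000: Cormac and Pieter each take £153,000.

Cormac receives £153,000.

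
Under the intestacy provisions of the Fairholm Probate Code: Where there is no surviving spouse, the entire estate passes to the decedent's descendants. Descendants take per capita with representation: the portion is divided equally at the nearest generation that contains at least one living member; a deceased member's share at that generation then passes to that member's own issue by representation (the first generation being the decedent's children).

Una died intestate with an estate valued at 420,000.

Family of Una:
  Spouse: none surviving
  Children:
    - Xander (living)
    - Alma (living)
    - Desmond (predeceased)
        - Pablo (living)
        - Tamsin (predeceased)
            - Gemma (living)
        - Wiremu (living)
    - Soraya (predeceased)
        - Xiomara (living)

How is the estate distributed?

Xander: 105,000; Alma: 105,000; Pablo: 35,000; Gemma: 35,000; Wiremu: 35,000; Xiomara: 105,000

The entire 420,000 passes to the descendants.
That amount (420,000) is divided into 4 shares of 105,000: Xander and Alma each take 105,000; Desmond's 105,000 share passes to Desmond's issue; Soraya's 105,000 share passes to Soraya's issue.
Desmond's share (105,000) is divided into 3 shares of 35,000: Pablo and Wiremu each take 35,000; Tamsin's 35,000 share passes to Tamsin's issue.
Tamsin's share (35,000) passes entirely to Gemma.
Soraya's share (105,000) passes entirely to Xiomara.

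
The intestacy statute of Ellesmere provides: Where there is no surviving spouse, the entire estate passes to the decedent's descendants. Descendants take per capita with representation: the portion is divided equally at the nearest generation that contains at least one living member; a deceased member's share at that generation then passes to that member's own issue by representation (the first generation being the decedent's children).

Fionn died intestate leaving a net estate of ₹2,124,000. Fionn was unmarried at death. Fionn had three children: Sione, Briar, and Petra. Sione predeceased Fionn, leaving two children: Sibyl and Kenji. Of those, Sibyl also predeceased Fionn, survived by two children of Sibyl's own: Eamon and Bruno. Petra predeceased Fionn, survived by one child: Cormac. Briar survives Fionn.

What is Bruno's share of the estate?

The entire ₹2,124,000 passes to the descendants.
That amount (₹2,124,000) is divided into 3 shares of ₹708,000: Briar takes ₹708,000; Sione's ₹708,000 share passes to Sione's issue; Petra's ₹708,000 share passes to Petra's issue.
Sione's share (₹708,000) is divided into 2 shares of ₹354,000: Kenji takes ₹354,000; Sibyl's ₹354,000 share passes to Sibyl's issue.
Sibyl's share (₹354,000) is divided into 2 shares of ₹177,000: Eamon and Bruno each take ₹177,000.
Petra's share (₹708,000) passes entirely to Cormac.

Bruno receives ₹177,000.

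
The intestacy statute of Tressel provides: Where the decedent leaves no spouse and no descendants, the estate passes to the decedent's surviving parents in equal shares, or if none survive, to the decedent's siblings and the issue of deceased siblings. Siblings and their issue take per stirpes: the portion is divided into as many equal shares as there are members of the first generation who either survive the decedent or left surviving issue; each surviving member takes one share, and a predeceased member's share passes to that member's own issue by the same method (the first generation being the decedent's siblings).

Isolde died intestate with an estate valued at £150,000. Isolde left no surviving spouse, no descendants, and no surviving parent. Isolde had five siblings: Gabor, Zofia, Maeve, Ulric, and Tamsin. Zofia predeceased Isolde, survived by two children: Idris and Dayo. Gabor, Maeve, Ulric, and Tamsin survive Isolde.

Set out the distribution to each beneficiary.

The entire £150,000 passes to the siblings and their issue.
That amount (£150,000) is divided into 5 shares of £30,000: Gabor, Maeve, Ulric, and Tamsin each take £30,000; Zofia's £30,000 share passes to Zofia's issue.
Zofia's share (£30,000) is divided into 2 shares of £15,000: Idris and Dayo each take £15,000.

Gabor: £30,000; Idris: £15,000; Dayo: £15,000; Maeve: £30,000; Ulric: £30,000; Tamsin: £30,000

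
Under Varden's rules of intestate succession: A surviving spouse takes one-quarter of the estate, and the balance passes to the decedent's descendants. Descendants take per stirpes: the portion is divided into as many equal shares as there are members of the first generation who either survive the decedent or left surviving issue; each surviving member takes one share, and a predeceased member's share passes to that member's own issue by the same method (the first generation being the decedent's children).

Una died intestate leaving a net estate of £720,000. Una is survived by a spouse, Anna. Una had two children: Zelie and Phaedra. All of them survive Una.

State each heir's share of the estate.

Anna takes one-quarter of £720,000 = £180,000. The remaining £540,000 passes to the descendants.
The descendants' portion (£540,000) is divided into 2 shares of £270,000: Zelie and Phaedra each take £270,000.

Anna: £180,000; Zelie: £270,000; Phaedra: £270,000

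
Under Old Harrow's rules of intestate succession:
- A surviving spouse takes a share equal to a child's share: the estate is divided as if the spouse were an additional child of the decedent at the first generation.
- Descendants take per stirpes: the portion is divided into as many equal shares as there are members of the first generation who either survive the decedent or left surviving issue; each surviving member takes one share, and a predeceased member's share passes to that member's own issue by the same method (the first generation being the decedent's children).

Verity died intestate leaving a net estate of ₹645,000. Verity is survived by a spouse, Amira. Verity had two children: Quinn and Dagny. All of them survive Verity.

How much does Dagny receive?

Dagny receives ₹215,000.

The spouse counts as an additional share at the children's level, so there are 3 primary shares of ₹215,000. Amira takes one such share (₹215,000).
The children's combined portion (₹430,000) is divided into 2 shares of ₹215,000: Quinn and Dagny each take ₹215,000.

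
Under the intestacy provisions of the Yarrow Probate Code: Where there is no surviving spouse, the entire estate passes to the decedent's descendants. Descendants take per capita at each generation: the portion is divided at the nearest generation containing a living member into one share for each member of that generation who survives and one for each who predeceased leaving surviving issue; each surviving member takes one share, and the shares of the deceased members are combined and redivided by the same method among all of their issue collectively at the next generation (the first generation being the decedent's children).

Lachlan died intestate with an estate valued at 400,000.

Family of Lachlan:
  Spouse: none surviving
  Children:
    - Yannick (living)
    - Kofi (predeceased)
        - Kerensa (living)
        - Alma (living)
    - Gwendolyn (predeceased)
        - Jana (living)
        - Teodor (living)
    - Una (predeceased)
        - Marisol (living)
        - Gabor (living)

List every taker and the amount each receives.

The entire 400,000 passes to the descendants.
That amount (400,000) is divided at the children's generation into 4 shares of 100,000. Yannick takes 100,000. The 3 shares of the deceased (Kofi, Gwendolyn, and Una) are combined into a pool of 300,000.
That pool (300,000) is divided at the grandchildren's generation equally among Kerensa, Alma, Jana, Teodor, Marisol, and Gabor: 50,000 each.

Yannick: 100,000; Kerensa: 50,000; Alma: 50,000; Jana: 50,000; Teodor: 50,000; Marisol: 50,000; Gabor: 50,000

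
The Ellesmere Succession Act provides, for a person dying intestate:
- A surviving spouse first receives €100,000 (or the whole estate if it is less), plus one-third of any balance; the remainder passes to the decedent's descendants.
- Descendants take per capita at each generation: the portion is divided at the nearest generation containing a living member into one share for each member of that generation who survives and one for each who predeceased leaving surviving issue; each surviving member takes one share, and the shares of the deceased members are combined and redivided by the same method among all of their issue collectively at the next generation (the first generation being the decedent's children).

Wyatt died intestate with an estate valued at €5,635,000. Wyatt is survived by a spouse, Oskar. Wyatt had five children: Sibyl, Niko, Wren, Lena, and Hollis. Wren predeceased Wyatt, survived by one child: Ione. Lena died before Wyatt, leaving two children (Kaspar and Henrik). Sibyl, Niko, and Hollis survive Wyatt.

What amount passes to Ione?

Ione receives €492,000.

Oskar first takes €100,000, leaving a balance of €5,535,000. Oskar then takes one-third of the balance (€1,845,000), for a total of €1,945,000. The remaining €3,690,000 passes to the descendants.
The descendants' portion (€3,690,000) is divided at the children's generation into 5 shares of €738,000. Sibyl, Niko, and Hollis each take €738,000. The 2 shares of the deceased (Wren and Lena) are combined into a pool of €1,476,000.
That pool (€1,476,000) is divided at the grandchildren's generation equally among Ione, Kaspar, and Henrik: €492,000 each.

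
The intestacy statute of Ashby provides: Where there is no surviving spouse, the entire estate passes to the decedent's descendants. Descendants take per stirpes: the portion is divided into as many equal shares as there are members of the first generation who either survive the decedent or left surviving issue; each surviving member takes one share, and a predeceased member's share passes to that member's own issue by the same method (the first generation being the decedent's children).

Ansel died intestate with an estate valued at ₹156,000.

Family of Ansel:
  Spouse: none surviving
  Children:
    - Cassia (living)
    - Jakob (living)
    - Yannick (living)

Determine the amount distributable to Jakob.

Jakob receives ₹52,000.

The entire ₹156,000 passes to the descendants.
That amount (₹156,000) is divided into 3 shares of ₹52,000: Cassia, Jakob, and Yannick each take ₹52,000.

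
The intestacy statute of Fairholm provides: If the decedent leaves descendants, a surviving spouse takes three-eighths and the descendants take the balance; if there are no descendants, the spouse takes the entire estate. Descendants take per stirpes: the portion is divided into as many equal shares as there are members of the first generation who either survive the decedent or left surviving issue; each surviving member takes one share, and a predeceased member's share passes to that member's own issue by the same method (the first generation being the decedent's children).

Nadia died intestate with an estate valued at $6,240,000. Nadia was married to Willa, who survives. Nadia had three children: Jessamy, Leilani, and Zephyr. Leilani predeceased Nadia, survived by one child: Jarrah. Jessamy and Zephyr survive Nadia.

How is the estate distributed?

Willa takes three-eighths of $6,240,000 = $2,340,000. The remaining $3,900,000 passes to the descendants.
The descendants' portion ($3,900,000) is divided into 3 shares of $1,300,000: Jessamy and Zephyr each take $1,300,000; Leilani's $1,300,000 share passes to Leilani's issue.
Leilani's share ($1,300,000) passes entirely to Jarrah.

Willa: $2,340,000; Jessamy: $1,300,000; Jarrah: $1,300,000; Zephyr: $1,300,000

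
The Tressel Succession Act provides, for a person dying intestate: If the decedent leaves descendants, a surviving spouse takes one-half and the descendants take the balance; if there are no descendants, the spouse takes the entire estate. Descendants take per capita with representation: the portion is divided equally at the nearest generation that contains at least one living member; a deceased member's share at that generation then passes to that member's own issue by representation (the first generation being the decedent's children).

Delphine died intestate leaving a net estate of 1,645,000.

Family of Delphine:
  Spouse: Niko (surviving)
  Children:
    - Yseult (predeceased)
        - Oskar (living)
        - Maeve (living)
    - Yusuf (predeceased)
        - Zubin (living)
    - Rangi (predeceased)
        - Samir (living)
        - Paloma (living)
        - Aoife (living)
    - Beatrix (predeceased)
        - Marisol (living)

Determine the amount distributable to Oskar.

Niko takes one-half of 1,645,000 = 822,500. The remaining 822,500 passes to the descendants.
No child survives, so the initial division is made at the grandchildren's generation.
The descendants' portion (822,500) is divided into 7 shares of 117,500: Oskar, Maeve, Zubin, Samir, Paloma, Aoife, and Marisol each take 117,500.

Oskar receives 117,500.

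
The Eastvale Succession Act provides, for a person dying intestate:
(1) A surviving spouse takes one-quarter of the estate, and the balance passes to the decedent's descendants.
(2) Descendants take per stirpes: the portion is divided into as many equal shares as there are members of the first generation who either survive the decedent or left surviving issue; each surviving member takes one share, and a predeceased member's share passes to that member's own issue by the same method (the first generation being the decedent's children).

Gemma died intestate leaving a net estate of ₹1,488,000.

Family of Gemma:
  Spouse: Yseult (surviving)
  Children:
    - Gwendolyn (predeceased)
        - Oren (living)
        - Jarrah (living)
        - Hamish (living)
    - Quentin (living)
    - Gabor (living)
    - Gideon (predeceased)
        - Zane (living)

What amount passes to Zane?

Yseult takes one-quarter of ₹1,488,000 = ₹372,000. The remaining ₹1,116,000 passes to the descendants.
The descendants' portion (₹1,116,000) is divided into 4 shares of ₹279,000: Quentin and Gabor each take ₹279,000; Gwendolyn's ₹279,000 share passes to Gwendolyn's issue; Gideon's ₹279,000 share passes to Gideon's issue.
Gwendolyn's share (₹279,000) is divided into 3 shares of ₹93,000: Oren, Jarrah, and Hamish each take ₹93,000.
Gideon's share (₹279,000) passes entirely to Zane.

Zane receives ₹279,000.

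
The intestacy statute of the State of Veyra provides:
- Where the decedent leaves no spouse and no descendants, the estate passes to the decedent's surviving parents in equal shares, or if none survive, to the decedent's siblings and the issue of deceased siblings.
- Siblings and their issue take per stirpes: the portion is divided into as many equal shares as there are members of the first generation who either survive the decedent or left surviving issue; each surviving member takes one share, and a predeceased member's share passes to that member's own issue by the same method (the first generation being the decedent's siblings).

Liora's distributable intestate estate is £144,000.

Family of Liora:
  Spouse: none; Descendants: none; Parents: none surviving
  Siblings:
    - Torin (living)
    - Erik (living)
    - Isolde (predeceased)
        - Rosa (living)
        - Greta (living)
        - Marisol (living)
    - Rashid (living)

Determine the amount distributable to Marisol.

Marisol receives £12,000.

The entire £144,000 passes to the siblings and their issue.
That amount (£144,000) is divided into 4 shares of £36,000: Torin, Erik, and Rashid each take £36,000; Isolde's £36,000 share passes to Isolde's issue.
Isolde's share (£36,000) is divided into 3 shares of £12,000: Rosa, Greta, and Marisol each take £12,000.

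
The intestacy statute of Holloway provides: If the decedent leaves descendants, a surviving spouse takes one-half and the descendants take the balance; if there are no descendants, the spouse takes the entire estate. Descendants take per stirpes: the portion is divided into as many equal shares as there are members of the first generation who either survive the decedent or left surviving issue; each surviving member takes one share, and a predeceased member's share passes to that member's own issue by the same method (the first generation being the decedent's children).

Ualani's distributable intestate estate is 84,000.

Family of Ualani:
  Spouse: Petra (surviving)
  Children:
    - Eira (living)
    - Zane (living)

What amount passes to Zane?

Petra takes one-half of 84,000 = 42,000. The remaining 42,000 passes to the descendants.
The descendants' portion (42,000) is divided into 2 shares of 21,000: Eira and Zane each take 21,000.

Zane receives 21,000.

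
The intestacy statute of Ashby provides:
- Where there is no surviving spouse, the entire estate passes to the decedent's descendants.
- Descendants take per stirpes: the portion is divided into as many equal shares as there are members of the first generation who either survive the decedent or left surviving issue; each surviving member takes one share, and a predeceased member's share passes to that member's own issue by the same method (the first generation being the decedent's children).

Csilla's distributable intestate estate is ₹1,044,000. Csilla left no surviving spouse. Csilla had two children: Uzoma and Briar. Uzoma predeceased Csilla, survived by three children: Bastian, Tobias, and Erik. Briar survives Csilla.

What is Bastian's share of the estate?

The entire ₹1,044,000 passes to the descendants.
That amount (₹1,044,000) is divided into 2 shares of ₹522,000: Briar takes ₹522,000; Uzoma's ₹522,000 share passes to Uzoma's issue.
Uzoma's share (₹522,000) is divided into 3 shares of ₹174,000: Bastian, Tobias, and Erik each take ₹174,000.

Bastian receives ₹174,000.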